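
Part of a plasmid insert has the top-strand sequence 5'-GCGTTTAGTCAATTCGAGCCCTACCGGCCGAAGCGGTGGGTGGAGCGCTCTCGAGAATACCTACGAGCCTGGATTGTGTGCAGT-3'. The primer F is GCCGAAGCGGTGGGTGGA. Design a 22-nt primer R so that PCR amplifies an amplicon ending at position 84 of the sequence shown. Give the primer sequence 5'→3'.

5'-ACTGCACACAATCCAGGCTCGT-3'

The forward primer binds at positions 27–44; the product's 3' end on the top strand is position 84.
The reverse primer anneals to the top strand over positions 63–84, i.e. to ACGAGCCTGGATTGTGTGCAGT.
Its sequence written 5'→3' is the reverse complement: ACTGCACACAATCCAGGCTCGT.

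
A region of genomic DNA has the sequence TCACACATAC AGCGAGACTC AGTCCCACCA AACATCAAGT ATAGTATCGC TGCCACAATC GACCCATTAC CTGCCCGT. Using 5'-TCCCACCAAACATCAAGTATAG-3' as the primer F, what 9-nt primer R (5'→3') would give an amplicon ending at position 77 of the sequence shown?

5'-CGGGCAGGT-3'

The forward primer binds at positions 23–44; the product's 3' end on the top strand is position 77.
The reverse primer anneals to the top strand over positions 69–77, i.e. to ACCTGCCCG.
Its sequence written 5'→3' is the reverse complement: CGGGCAGGT.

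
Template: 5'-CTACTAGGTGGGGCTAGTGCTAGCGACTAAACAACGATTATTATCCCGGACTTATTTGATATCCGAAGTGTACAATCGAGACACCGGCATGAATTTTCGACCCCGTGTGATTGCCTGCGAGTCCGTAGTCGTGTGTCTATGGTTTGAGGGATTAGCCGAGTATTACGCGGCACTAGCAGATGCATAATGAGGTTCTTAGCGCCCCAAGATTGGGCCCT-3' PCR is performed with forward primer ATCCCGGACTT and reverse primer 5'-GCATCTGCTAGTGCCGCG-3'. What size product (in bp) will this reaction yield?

The forward primer matches the template at positions 43–53.
The reverse primer's reverse complement is CGCGGCACTAGCAGATGC, which matches the template at positions 166–183.
Amplicon spans positions 43–183: 141 bp.

141 bp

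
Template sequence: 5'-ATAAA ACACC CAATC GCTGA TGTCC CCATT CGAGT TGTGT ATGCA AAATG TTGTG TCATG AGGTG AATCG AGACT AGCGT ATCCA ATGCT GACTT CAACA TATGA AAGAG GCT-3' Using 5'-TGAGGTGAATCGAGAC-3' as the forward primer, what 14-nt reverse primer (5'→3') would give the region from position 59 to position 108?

The product's 3' end on the top strand is position 108.
The reverse primer anneals to the top strand over positions 95–108, i.e. to TCAACATATGAAAG.
Its sequence written 5'→3' is the reverse complement: CTTTCATATGTTGA.

5'-CTTTCATATGTTGA-3'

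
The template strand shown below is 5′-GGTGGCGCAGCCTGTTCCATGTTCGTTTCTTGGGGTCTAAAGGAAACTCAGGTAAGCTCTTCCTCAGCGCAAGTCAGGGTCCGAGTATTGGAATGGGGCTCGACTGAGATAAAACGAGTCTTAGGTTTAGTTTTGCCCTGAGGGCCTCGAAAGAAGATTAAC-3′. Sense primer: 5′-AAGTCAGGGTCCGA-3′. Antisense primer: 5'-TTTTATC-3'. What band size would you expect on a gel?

Scanning the template, AAGTCAGGGTCCGA occurs at positions 71–84; this primer anneals to the bottom strand there with its 3' end pointing downstream.
Taking the reverse complement of TTTTATC gives GATAAAA, found at positions 108–114 on the template; the primer anneals here to the top strand with its 3' end pointing upstream.
Amplicon spans positions 71–114: 44 bp.

44 bp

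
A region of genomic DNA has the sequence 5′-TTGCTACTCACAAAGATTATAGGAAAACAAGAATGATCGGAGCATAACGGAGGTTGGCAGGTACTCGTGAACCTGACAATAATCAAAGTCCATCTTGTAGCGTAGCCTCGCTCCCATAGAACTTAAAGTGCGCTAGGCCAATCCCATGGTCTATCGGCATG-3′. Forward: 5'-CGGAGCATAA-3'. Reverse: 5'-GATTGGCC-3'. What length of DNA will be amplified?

106 bp

Forward primer CGGAGCATAA is found on the top strand at positions 38–47.
The reverse primer's reverse complement is GGCCAATC, which matches the template at positions 136–143.
The product runs from position 38 to position 143, so its length is 143 − 38 + 1 = 106 bp.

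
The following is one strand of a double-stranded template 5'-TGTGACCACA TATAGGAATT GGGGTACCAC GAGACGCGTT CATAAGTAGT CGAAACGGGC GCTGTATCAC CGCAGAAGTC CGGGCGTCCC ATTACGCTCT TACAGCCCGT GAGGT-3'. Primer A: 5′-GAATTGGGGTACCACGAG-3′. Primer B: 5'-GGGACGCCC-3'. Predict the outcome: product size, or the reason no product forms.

Yes — a 75 bp product.

Primer A (GAATTGGGGTACCACGAG) matches the top strand at positions 16–33; it acts as a forward primer.
Primer B's reverse complement is GGGCGTCCC, matching the top strand at positions 82–90; it acts as a reverse primer.
The 3' ends face each other across positions 16–90, giving a 75 bp product.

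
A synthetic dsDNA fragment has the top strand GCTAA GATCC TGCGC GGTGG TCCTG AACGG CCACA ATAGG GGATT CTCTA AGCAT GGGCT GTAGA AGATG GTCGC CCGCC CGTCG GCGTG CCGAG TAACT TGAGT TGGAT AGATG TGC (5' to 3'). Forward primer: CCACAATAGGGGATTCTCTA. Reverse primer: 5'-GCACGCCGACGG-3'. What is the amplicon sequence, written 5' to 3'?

Scanning the template, CCACAATAGGGGATTCTCTA occurs at positions 31–50; this primer anneals to the bottom strand there with its 3' end pointing downstream.
Reverse complement of the reverse primer: CCGTCGGCGTGC. This occurs on the top strand at positions 80–91.
The product is the template from position 31 through 91 (61 bp).

5'-CCACAATAGGGGATTCTCTAAGCATGGGCTGTAGAAGATGGTCGCCCGCCCGTCGGCGTGC-3'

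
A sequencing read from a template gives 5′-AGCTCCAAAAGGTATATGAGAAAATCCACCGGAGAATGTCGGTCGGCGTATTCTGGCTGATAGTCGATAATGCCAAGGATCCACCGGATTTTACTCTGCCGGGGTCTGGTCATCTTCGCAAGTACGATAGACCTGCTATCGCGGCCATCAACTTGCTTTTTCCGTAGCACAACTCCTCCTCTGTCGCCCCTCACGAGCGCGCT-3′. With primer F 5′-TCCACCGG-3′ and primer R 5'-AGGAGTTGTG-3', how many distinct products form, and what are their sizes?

Two products: 153 bp, 98 bp

The forward primer TCCACCGG matches the top strand at positions 25–32, 80–87.
The reverse primer's reverse complement is CACAACTCCT, matching at positions 168–177.
Each forward site pairs with the reverse site to give a product ending at position 177: sizes 153, 98 bp.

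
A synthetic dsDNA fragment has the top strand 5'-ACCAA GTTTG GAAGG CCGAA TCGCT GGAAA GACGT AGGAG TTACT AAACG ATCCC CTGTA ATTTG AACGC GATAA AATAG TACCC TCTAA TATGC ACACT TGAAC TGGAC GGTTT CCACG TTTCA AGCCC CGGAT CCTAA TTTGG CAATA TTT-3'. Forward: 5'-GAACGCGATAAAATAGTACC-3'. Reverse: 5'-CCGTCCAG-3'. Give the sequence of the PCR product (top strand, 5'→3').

Scanning the template, GAACGCGATAAAATAGTACC occurs at positions 65–84; this primer anneals to the bottom strand there with its 3' end pointing downstream.
The reverse primer's reverse complement is CTGGACGG, which matches the template at positions 105–112.
The product is the template from position 65 through 112 (48 bp).

5'-GAACGCGATAAAATAGTACCCTCTAATATGCACACTTGAACTGGACGG-3'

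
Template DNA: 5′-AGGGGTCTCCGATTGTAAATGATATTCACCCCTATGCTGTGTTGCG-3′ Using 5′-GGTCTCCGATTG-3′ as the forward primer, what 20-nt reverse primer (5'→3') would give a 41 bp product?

5'-CAACACAGCATAGGGGTGAA-3'

The forward primer binds at positions 4–15, so a 41 bp product ends at position 4 + 41 − 1 = 44.
The reverse primer anneals to the top strand over positions 25–44, i.e. to TTCACCCCTATGCTGTGTTG.
Its sequence written 5'→3' is the reverse complement: CAACACAGCATAGGGGTGAA.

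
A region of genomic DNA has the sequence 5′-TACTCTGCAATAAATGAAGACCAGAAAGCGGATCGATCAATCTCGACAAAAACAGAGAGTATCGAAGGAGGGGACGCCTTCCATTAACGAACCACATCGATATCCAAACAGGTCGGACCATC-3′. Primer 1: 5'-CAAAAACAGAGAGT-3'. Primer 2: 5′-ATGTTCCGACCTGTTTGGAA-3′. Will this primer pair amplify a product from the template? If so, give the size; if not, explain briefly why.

No product — primer 2 has no binding site in the template.

Primer 2 (ATGTTCCGACCTGTTTGGAA) does not match the top strand, and its reverse complement TTCCAAACAGGTCGGAACAT does not match either.
With no annealing site for primer 2, no amplification occurs.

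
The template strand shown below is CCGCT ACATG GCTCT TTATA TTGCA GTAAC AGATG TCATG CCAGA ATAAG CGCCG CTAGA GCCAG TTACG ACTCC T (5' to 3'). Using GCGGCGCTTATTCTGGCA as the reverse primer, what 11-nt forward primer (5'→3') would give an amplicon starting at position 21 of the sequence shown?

The reverse primer's reverse complement TGCCAGAATAAGCGCCGC matches the template at positions 39–56; the product starts at position 21.
The forward primer is identical to the top strand over positions 21–31: TTGCAGTAACA.

5'-TTGCAGTAACA-3'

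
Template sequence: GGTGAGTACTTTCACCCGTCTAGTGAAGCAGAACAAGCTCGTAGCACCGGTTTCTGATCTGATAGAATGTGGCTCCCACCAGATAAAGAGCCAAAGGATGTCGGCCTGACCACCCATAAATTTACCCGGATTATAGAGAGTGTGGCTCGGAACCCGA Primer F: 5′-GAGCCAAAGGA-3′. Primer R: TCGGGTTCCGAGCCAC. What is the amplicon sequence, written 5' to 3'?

5'-GAGCCAAAGGATGTCGGCCTGACCACCCATAAATTTACCCGGATTATAGAGAGTGTGGCTCGGAACCCGA-3'

Scanning the template, GAGCCAAAGGA occurs at positions 88–98; this primer anneals to the bottom strand there with its 3' end pointing downstream.
Taking the reverse complement of TCGGGTTCCGAGCCAC gives GTGGCTCGGAACCCGA, found at positions 142–157 on the template; the primer anneals here to the top strand with its 3' end pointing upstream.
The product is the template from position 88 through 157 (70 bp).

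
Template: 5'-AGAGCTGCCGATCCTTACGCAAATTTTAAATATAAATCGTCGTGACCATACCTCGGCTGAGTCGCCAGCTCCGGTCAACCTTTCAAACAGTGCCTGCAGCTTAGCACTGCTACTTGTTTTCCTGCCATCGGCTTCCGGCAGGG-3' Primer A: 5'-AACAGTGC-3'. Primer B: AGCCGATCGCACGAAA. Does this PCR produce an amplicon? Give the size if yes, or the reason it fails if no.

Primer B (AGCCGATCGCACGAAA) does not match the top strand, and its reverse complement TTTCGTGCGATCGGCT does not match either.
With no annealing site for primer B, no amplification occurs.

No product — primer B has no binding site in the template.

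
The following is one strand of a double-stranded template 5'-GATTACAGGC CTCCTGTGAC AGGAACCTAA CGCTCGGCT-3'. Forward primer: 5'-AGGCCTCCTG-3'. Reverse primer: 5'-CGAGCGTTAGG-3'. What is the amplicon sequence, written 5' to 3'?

5'-AGGCCTCCTGTGACAGGAACCTAACGCTCG-3'

Scanning the template, AGGCCTCCTG occurs at positions 7–16; this primer anneals to the bottom strand there with its 3' end pointing downstream.
Taking the reverse complement of CGAGCGTTAGG gives CCTAACGCTCG, found at positions 26–36 on the template; the primer anneals here to the top strand with its 3' end pointing upstream.
The product is the template from position 7 through 36 (30 bp).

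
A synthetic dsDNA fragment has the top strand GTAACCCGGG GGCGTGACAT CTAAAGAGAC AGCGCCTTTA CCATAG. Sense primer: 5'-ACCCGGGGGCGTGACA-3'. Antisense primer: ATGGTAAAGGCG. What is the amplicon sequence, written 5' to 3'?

Scanning the template, ACCCGGGGGCGTGACA occurs at positions 4–19; this primer anneals to the bottom strand there with its 3' end pointing downstream.
The reverse primer's reverse complement is CGCCTTTACCAT, which matches the template at positions 33–44.
The product is the template from position 4 through 44 (41 bp).

5'-ACCCGGGGGCGTGACATCTAAAGAGACAGCGCCTTTACCAT-3'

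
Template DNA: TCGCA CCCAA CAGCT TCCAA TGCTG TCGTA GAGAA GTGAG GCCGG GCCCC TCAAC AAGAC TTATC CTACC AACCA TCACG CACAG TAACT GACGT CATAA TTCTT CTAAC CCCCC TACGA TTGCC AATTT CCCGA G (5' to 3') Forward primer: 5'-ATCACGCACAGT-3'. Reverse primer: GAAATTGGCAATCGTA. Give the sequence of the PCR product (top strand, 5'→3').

Forward primer ATCACGCACAGT is found on the top strand at positions 75–86.
Reverse complement of the reverse primer: TACGATTGCCAATTTC. This occurs on the top strand at positions 116–131.
The product is the template from position 75 through 131 (57 bp).

5'-ATCACGCACAGTAACTGACGTCATAATTCTTCTAACCCCCCTACGATTGCCAATTTC-3'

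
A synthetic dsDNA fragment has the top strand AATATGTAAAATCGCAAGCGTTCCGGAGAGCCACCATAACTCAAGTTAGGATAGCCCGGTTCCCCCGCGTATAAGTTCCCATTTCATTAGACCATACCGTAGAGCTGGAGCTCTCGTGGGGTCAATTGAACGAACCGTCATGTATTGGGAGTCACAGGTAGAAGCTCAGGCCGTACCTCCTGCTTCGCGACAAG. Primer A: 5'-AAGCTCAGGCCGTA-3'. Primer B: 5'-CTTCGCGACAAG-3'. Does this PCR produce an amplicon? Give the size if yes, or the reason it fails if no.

Primer A (AAGCTCAGGCCGTA) matches the top strand at positions 162–175 (3' end points downstream).
Primer B (CTTCGCGACAAG) also matches the top strand directly, at positions 183–194 — its reverse complement CTTGTCGCGAAG is not present.
Both primers anneal to the bottom strand with 3' ends pointing the same way, so neither can prime synthesis back toward the other.

No product — both primers anneal to the same strand and extend in the same direction.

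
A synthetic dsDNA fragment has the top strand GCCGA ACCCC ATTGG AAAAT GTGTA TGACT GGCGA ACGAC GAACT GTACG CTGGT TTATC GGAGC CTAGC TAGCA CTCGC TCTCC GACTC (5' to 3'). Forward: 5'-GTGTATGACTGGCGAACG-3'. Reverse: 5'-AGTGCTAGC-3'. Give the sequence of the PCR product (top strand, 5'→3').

5'-GTGTATGACTGGCGAACGACGAACTGTACGCTGGTTTATCGGAGCCTAGCTAGCACT-3'

Scanning the template, GTGTATGACTGGCGAACG occurs at positions 21–38; this primer anneals to the bottom strand there with its 3' end pointing downstream.
Reverse complement of the reverse primer: GCTAGCACT. This occurs on the top strand at positions 69–77.
The product is the template from position 21 through 77 (57 bp).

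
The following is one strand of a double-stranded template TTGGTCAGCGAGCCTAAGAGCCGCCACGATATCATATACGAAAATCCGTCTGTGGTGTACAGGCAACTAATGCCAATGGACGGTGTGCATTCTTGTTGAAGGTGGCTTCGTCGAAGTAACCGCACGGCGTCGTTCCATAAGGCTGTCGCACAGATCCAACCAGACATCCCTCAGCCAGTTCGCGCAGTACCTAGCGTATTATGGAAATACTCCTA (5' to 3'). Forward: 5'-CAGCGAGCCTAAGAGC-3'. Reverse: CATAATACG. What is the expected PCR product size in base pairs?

The forward primer matches the template at positions 6–21.
Taking the reverse complement of CATAATACG gives CGTATTATG, found at positions 195–203 on the template; the primer anneals here to the top strand with its 3' end pointing upstream.
Amplicon spans positions 6–203: 198 bp.

198 bp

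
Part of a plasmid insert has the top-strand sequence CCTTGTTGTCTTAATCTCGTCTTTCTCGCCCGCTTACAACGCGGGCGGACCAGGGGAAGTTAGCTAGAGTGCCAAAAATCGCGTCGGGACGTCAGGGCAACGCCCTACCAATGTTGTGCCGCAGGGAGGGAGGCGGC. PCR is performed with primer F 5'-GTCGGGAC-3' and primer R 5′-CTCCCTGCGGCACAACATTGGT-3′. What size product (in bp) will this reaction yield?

46 bp

Scanning the template, GTCGGGAC occurs at positions 83–90; this primer anneals to the bottom strand there with its 3' end pointing downstream.
The reverse primer's reverse complement is ACCAATGTTGTGCCGCAGGGAG, which matches the template at positions 107–128.
The product runs from position 83 to position 128, so its length is 128 − 83 + 1 = 46 bp.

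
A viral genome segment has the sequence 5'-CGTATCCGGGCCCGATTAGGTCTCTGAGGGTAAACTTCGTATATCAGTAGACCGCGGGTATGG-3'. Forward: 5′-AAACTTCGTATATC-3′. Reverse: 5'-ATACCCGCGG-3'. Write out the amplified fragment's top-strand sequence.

Scanning the template, AAACTTCGTATATC occurs at positions 32–45; this primer anneals to the bottom strand there with its 3' end pointing downstream.
Taking the reverse complement of ATACCCGCGG gives CCGCGGGTAT, found at positions 52–61 on the template; the primer anneals here to the top strand with its 3' end pointing upstream.
The product is the template from position 32 through 61 (30 bp).

5'-AAACTTCGTATATCAGTAGACCGCGGGTAT-3'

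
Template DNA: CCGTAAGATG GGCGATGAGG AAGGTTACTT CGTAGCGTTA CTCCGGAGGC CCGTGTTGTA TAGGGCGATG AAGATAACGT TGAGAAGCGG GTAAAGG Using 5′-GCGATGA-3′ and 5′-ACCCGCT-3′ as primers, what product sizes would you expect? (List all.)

81 bp, 28 bp

The forward primer GCGATGA matches the top strand at positions 12–18, 65–71.
The reverse primer's reverse complement is AGCGGGT, matching at positions 86–92.
Each forward site pairs with the reverse site to give a product ending at position 92: sizes 81, 28 bp.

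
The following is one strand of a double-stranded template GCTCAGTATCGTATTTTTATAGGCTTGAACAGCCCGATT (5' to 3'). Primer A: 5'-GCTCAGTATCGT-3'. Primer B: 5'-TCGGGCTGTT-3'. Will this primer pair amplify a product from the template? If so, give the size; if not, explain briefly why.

Yes — a 37 bp product.

Primer A (GCTCAGTATCGT) matches the top strand at positions 1–12; it acts as a forward primer.
Primer B's reverse complement is AACAGCCCGA, matching the top strand at positions 28–37; it acts as a reverse primer.
The 3' ends face each other across positions 1–37, giving a 37 bp product.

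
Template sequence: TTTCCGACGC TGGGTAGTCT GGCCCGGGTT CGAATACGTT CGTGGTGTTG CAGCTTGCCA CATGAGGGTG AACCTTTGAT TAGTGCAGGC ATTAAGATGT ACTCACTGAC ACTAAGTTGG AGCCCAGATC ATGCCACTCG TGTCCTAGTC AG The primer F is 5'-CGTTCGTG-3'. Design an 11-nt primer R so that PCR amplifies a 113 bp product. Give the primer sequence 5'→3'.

5'-ACTAGGACACG-3'

The forward primer binds at positions 37–44, so a 113 bp product ends at position 37 + 113 − 1 = 149.
The reverse primer anneals to the top strand over positions 139–149, i.e. to CGTGTCCTAGT.
Its sequence written 5'→3' is the reverse complement: ACTAGGACACG.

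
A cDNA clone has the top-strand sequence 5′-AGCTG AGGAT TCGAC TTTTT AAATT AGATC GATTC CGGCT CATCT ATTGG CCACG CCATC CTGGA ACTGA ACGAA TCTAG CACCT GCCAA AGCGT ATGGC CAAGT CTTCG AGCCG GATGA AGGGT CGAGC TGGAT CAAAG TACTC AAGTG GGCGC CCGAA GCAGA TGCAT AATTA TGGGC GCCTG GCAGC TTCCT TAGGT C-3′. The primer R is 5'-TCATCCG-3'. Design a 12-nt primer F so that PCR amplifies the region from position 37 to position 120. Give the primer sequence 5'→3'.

The reverse primer's reverse complement CGGATGA matches the template at positions 114–120; the product starts at position 37.
The forward primer is identical to the top strand over positions 37–48: GGCTCATCTATT.

5'-GGCTCATCTATT-3'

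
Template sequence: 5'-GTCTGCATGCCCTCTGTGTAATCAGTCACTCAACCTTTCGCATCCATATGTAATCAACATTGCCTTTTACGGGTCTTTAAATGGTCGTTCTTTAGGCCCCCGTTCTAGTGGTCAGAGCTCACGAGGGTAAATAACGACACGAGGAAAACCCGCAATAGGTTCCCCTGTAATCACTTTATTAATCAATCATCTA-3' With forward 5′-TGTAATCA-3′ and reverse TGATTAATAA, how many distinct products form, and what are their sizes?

Three products: 169 bp, 137 bp, 20 bp

The forward primer TGTAATCA matches the top strand at positions 17–24, 49–56, 166–173.
The reverse primer's reverse complement is TTATTAATCA, matching at positions 176–185.
Each forward site pairs with the reverse site to give a product ending at position 185: sizes 169, 137, 20 bp.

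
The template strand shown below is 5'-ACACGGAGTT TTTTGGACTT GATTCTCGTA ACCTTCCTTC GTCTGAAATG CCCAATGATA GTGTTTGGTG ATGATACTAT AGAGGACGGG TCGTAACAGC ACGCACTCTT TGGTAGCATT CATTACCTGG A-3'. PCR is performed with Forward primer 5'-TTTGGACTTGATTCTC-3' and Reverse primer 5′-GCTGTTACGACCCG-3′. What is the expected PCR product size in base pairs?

The forward primer matches the template at positions 12–27.
Taking the reverse complement of GCTGTTACGACCCG gives CGGGTCGTAACAGC, found at positions 87–100 on the template; the primer anneals here to the top strand with its 3' end pointing upstream.
Product length = (reverse-primer end) − (forward-primer start) + 1 = 100 − 12 + 1 = 89 bp.

89 bp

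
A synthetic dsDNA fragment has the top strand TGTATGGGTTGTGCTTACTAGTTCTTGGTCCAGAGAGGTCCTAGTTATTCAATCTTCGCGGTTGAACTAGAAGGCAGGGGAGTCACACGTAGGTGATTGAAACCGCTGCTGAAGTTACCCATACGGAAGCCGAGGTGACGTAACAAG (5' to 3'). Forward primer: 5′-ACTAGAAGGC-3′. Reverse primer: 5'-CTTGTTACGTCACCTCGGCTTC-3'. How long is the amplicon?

Scanning the template, ACTAGAAGGC occurs at positions 66–75; this primer anneals to the bottom strand there with its 3' end pointing downstream.
Reverse complement of the reverse primer: GAAGCCGAGGTGACGTAACAAG. This occurs on the top strand at positions 126–147.
Product length = (reverse-primer end) − (forward-primer start) + 1 = 147 − 66 + 1 = 82 bp.

82 bp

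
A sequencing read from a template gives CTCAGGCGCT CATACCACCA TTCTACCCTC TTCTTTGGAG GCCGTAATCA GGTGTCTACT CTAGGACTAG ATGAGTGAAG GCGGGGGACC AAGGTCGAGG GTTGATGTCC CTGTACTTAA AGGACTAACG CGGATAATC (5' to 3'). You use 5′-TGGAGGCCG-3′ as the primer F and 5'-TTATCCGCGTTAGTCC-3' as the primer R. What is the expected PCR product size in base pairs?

The forward primer matches the template at positions 36–44.
Reverse complement of the reverse primer: GGACTAACGCGGATAA. This occurs on the top strand at positions 122–137.
Product length = (reverse-primer end) − (forward-primer start) + 1 = 137 − 36 + 1 = 102 bp.

102 bp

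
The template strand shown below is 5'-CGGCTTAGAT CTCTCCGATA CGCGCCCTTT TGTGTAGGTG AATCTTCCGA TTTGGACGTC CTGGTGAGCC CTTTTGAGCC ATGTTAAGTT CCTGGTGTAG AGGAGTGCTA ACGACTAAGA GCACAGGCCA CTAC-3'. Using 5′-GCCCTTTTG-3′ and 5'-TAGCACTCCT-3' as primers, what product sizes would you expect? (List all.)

87 bp, 43 bp

The forward primer GCCCTTTTG matches the top strand at positions 24–32, 68–76.
The reverse primer's reverse complement is AGGAGTGCTA, matching at positions 101–110.
Each forward site pairs with the reverse site to give a product ending at position 110: sizes 87, 43 bp.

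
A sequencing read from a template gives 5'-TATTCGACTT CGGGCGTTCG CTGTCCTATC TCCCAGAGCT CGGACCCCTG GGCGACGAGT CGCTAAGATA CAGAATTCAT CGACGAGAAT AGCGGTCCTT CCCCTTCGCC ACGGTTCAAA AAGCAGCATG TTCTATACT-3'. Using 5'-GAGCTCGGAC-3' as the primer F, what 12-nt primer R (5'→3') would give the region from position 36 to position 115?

The product's 3' end on the top strand is position 115.
The reverse primer anneals to the top strand over positions 104–115, i.e. to CTTCGCCACGGT.
Its sequence written 5'→3' is the reverse complement: ACCGTGGCGAAG.

5'-ACCGTGGCGAAG-3'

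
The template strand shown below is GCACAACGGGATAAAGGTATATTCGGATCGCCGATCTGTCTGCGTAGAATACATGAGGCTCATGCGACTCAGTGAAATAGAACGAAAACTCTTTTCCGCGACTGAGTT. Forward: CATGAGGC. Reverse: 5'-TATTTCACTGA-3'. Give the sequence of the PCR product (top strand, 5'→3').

5'-CATGAGGCTCATGCGACTCAGTGAAATA-3'

Scanning the template, CATGAGGC occurs at positions 52–59; this primer anneals to the bottom strand there with its 3' end pointing downstream.
Taking the reverse complement of TATTTCACTGA gives TCAGTGAAATA, found at positions 69–79 on the template; the primer anneals here to the top strand with its 3' end pointing upstream.
The product is the template from position 52 through 79 (28 bp).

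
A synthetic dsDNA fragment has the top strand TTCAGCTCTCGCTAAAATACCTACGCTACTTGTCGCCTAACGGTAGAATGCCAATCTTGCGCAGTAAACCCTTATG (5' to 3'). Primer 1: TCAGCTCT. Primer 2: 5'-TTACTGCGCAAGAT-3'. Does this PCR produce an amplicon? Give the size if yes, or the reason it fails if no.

Primer 1 (TCAGCTCT) matches the top strand at positions 2–9; it acts as a forward primer.
Primer 2's reverse complement is ATCTTGCGCAGTAA, matching the top strand at positions 54–67; it acts as a reverse primer.
The 3' ends face each other across positions 2–67, giving a 66 bp product.

Yes — a 66 bp product.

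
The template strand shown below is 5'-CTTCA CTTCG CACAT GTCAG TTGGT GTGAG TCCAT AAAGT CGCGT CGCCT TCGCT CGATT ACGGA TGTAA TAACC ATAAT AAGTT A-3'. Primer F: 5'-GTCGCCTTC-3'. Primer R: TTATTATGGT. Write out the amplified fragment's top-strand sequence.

5'-GTCGCCTTCGCTCGATTACGGATGTAATAACCATAATAA-3'

The forward primer matches the template at positions 44–52.
Reverse complement of the reverse primer: ACCATAATAA. This occurs on the top strand at positions 73–82.
The product is the template from position 44 through 82 (39 bp).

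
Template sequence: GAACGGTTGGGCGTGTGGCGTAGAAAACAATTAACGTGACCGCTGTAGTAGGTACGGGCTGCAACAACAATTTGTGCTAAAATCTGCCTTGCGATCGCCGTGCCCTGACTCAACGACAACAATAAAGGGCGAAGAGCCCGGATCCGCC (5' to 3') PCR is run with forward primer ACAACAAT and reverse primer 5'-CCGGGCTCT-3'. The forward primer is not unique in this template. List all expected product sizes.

78 bp, 26 bp

The forward primer ACAACAAT matches the top strand at positions 64–71, 116–123.
The reverse primer's reverse complement is AGAGCCCGG, matching at positions 133–141.
Each forward site pairs with the reverse site to give a product ending at position 141: sizes 78, 26 bp.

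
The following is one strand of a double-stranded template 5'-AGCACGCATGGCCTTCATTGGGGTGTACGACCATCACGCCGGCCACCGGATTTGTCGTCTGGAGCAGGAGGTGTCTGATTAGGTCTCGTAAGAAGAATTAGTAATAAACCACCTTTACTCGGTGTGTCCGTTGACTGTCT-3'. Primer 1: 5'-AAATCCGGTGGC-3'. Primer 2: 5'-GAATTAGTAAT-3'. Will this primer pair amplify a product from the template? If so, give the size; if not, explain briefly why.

No product — the primers' 3' ends point away from each other.

Primer 1 (AAATCCGGTGGC) has reverse complement GCCACCGGATTT, which matches the top strand at positions 42–53; primer 1 anneals to the top strand there with its 3' end pointing upstream toward position 42.
Primer 2 (GAATTAGTAAT) matches the top strand directly at positions 95–105; it anneals to the bottom strand with its 3' end pointing downstream toward position 105.
The 3' ends diverge (primer 1 extends toward position 1, primer 2 toward position 140), so the primers never converge on a shared product.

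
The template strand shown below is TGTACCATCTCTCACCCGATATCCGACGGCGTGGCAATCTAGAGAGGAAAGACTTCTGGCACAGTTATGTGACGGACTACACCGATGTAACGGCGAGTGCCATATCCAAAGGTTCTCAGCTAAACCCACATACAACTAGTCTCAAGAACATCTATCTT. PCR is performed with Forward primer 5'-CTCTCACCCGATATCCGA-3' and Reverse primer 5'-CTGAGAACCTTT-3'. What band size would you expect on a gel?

111 bp

Forward primer CTCTCACCCGATATCCGA is found on the top strand at positions 9–26.
Reverse complement of the reverse primer: AAAGGTTCTCAG. This occurs on the top strand at positions 108–119.
Amplicon spans positions 9–119: 111 bp.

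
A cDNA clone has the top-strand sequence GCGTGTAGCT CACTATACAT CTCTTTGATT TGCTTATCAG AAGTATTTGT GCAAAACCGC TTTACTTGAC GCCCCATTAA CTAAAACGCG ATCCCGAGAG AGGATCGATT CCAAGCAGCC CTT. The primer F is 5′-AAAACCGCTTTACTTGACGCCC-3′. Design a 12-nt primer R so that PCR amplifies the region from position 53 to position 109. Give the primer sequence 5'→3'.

The product's 3' end on the top strand is position 109.
The reverse primer anneals to the top strand over positions 98–109, i.e. to GAGAGGATCGAT.
Its sequence written 5'→3' is the reverse complement: ATCGATCCTCTC.

5'-ATCGATCCTCTC-3'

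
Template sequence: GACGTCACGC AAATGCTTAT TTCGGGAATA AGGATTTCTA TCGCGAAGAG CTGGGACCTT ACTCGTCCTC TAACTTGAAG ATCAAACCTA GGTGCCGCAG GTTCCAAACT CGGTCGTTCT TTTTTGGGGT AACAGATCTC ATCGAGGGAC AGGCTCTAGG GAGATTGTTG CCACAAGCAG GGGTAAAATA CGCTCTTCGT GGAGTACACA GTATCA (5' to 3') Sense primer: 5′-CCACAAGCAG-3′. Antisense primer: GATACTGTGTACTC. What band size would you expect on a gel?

45 bp

Scanning the template, CCACAAGCAG occurs at positions 171–180; this primer anneals to the bottom strand there with its 3' end pointing downstream.
The reverse primer's reverse complement is GAGTACACAGTATC, which matches the template at positions 202–215.
Product length = (reverse-primer end) − (forward-primer start) + 1 = 215 − 171 + 1 = 45 bp.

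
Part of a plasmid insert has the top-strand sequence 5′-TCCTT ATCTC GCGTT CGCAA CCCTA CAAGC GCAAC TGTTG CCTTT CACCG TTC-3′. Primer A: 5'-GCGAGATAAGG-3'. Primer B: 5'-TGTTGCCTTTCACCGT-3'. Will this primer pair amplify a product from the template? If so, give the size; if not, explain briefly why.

Primer A (GCGAGATAAGG) has reverse complement CCTTATCTCGC, which matches the top strand at positions 2–12; primer A anneals to the top strand there with its 3' end pointing upstream toward position 2.
Primer B (TGTTGCCTTTCACCGT) matches the top strand directly at positions 36–51; it anneals to the bottom strand with its 3' end pointing downstream toward position 51.
The 3' ends diverge (primer A extends toward position 1, primer B toward position 53), so the primers never converge on a shared product.

No product — the primers' 3' ends point away from each other.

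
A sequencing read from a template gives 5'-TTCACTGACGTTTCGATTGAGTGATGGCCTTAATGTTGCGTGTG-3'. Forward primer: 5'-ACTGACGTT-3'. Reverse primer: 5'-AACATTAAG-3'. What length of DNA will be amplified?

Scanning the template, ACTGACGTT occurs at positions 4–12; this primer anneals to the bottom strand there with its 3' end pointing downstream.
Taking the reverse complement of AACATTAAG gives CTTAATGTT, found at positions 29–37 on the template; the primer anneals here to the top strand with its 3' end pointing upstream.
Product length = (reverse-primer end) − (forward-primer start) + 1 = 37 − 4 + 1 = 34 bp.

34 bp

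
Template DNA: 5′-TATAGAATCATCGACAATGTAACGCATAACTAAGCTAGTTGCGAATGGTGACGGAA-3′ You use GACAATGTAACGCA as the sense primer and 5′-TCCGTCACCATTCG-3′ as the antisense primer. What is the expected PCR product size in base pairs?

Forward primer GACAATGTAACGCA is found on the top strand at positions 13–26.
Taking the reverse complement of TCCGTCACCATTCG gives CGAATGGTGACGGA, found at positions 42–55 on the template; the primer anneals here to the top strand with its 3' end pointing upstream.
Product length = (reverse-primer end) − (forward-primer start) + 1 = 55 − 13 + 1 = 43 bp.

43 bp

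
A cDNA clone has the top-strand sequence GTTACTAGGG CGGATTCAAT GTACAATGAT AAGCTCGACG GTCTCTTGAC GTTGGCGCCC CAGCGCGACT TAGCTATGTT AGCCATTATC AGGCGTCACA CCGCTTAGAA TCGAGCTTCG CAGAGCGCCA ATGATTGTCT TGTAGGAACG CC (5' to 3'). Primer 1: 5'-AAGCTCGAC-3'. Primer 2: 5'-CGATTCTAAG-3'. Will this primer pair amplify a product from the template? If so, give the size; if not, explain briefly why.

Yes — an 83 bp product.

Primer 1 (AAGCTCGAC) matches the top strand at positions 31–39; it acts as a forward primer.
Primer 2's reverse complement is CTTAGAATCG, matching the top strand at positions 104–113; it acts as a reverse primer.
The 3' ends face each other across positions 31–113, giving an 83 bp product.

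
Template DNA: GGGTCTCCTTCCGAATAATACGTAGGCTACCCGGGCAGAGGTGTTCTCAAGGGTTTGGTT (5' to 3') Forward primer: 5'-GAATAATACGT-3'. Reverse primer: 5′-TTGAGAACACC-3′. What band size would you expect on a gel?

38 bp

The forward primer matches the template at positions 13–23.
Reverse complement of the reverse primer: GGTGTTCTCAA. This occurs on the top strand at positions 40–50.
The product runs from position 13 to position 50, so its length is 50 − 13 + 1 = 38 bp.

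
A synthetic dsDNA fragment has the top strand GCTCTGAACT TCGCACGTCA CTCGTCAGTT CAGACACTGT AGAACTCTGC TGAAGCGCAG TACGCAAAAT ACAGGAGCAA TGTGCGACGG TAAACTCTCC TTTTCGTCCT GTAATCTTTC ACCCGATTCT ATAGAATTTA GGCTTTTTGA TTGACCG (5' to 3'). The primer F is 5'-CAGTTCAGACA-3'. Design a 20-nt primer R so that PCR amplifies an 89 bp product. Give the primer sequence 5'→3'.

The forward primer binds at positions 26–36, so an 89 bp product ends at position 26 + 89 − 1 = 114.
The reverse primer anneals to the top strand over positions 95–114, i.e. to CTCTCCTTTTCGTCCTGTAA.
Its sequence written 5'→3' is the reverse complement: TTACAGGACGAAAAGGAGAG.

5'-TTACAGGACGAAAAGGAGAG-3'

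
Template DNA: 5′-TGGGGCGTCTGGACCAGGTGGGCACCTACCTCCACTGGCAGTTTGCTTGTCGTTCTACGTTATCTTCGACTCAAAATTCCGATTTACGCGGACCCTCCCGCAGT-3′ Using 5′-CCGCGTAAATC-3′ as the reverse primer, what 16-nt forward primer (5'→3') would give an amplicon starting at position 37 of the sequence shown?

The reverse primer's reverse complement GATTTACGCGG matches the template at positions 81–91; the product starts at position 37.
The forward primer is identical to the top strand over positions 37–52: GGCAGTTTGCTTGTCG.

5'-GGCAGTTTGCTTGTCG-3'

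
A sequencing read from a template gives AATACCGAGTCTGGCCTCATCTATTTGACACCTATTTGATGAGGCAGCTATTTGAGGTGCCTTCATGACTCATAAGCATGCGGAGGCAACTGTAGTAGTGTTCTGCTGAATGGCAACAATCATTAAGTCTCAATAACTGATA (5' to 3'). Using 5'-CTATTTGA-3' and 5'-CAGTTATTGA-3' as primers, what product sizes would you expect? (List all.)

The forward primer CTATTTGA matches the top strand at positions 21–28, 32–39, 48–55.
The reverse primer's reverse complement is TCAATAACTG, matching at positions 130–139.
Each forward site pairs with the reverse site to give a product ending at position 139: sizes 119, 108, 92 bp.

119 bp, 108 bp, 92 bp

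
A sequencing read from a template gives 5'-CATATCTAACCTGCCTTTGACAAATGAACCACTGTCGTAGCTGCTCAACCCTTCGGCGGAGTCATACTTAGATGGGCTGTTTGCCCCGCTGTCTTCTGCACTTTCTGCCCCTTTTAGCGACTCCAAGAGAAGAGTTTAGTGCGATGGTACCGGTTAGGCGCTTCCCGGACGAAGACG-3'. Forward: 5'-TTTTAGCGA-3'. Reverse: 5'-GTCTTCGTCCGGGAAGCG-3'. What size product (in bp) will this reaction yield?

The forward primer matches the template at positions 112–120.
Reverse complement of the reverse primer: CGCTTCCCGGACGAAGAC. This occurs on the top strand at positions 159–176.
Product length = (reverse-primer end) − (forward-primer start) + 1 = 176 − 112 + 1 = 65 bp.

65 bp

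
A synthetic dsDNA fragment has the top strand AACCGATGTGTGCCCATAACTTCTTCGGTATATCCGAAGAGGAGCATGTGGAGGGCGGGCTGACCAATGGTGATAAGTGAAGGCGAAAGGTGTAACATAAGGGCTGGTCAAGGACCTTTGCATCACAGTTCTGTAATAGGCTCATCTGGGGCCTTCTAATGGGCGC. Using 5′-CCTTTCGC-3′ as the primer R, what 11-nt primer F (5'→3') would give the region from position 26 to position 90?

The reverse primer's reverse complement GCGAAAGG matches the template at positions 83–90; the product starts at position 26.
The forward primer is identical to the top strand over positions 26–36: CGGTATATCCG.

5'-CGGTATATCCG-3'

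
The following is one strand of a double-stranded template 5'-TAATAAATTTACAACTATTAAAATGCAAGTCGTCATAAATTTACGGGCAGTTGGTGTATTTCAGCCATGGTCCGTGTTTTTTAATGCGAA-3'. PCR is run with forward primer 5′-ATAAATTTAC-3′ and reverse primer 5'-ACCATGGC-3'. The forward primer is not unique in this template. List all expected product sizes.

The forward primer ATAAATTTAC matches the top strand at positions 3–12, 35–44.
The reverse primer's reverse complement is GCCATGGT, matching at positions 64–71.
Each forward site pairs with the reverse site to give a product ending at position 71: sizes 69, 37 bp.

69 bp, 37 bp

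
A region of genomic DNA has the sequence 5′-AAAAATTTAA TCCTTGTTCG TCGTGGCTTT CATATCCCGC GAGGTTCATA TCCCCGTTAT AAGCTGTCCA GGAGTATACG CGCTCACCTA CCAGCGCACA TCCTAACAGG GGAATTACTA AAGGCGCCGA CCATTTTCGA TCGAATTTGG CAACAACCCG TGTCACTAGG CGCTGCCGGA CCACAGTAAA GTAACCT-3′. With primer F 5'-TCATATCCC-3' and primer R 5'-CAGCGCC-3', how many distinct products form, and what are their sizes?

The forward primer TCATATCCC matches the top strand at positions 30–38, 46–54.
The reverse primer's reverse complement is GGCGCTG, matching at positions 169–175.
Each forward site pairs with the reverse site to give a product ending at position 175: sizes 146, 130 bp.

Two products: 146 bp, 130 bp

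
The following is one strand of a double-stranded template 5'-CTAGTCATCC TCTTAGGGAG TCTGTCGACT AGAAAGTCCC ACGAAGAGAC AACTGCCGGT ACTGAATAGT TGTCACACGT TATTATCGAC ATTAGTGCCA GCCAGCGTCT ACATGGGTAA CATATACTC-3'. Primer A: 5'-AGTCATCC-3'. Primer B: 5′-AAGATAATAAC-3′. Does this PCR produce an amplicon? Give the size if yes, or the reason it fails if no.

Primer B (AAGATAATAAC) does not match the top strand, and its reverse complement GTTATTATCTT does not match either.
With no annealing site for primer B, no amplification occurs.

No product — primer B has no binding site in the template.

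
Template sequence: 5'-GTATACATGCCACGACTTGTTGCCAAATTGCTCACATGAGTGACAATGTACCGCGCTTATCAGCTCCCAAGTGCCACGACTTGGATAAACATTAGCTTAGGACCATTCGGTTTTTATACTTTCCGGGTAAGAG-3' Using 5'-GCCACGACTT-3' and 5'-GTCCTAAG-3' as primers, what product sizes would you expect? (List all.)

The forward primer GCCACGACTT matches the top strand at positions 9–18, 73–82.
The reverse primer's reverse complement is CTTAGGAC, matching at positions 96–103.
Each forward site pairs with the reverse site to give a product ending at position 103: sizes 95, 31 bp.

95 bp, 31 bp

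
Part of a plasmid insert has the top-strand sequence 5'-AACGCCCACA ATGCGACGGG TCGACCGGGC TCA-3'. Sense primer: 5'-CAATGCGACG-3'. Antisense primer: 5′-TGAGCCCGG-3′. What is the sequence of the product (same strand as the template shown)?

Forward primer CAATGCGACG is found on the top strand at positions 9–18.
The reverse primer's reverse complement is CCGGGCTCA, which matches the template at positions 25–33.
The product is the template from position 9 through 33 (25 bp).

5'-CAATGCGACGGGTCGACCGGGCTCA-3'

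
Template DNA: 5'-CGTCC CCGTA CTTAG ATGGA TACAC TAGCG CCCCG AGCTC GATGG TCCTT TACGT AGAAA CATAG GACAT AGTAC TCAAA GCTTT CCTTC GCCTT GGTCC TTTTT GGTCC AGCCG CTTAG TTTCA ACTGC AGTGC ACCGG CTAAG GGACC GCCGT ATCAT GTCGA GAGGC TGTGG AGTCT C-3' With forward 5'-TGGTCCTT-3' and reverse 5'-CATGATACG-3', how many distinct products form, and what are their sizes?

The forward primer TGGTCCTT matches the top strand at positions 43–50, 95–102.
The reverse primer's reverse complement is CGTATCATG, matching at positions 153–161.
Each forward site pairs with the reverse site to give a product ending at position 161: sizes 119, 67 bp.

Two products: 119 bp, 67 bp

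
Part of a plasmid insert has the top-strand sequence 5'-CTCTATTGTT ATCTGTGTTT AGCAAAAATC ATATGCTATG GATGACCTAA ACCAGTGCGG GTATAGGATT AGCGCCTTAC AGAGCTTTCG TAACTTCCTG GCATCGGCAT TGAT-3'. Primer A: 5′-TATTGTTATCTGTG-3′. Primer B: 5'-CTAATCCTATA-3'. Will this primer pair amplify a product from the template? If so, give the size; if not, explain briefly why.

Yes — a 69 bp product.

Primer A (TATTGTTATCTGTG) matches the top strand at positions 4–17; it acts as a forward primer.
Primer B's reverse complement is TATAGGATTAG, matching the top strand at positions 62–72; it acts as a reverse primer.
The 3' ends face each other across positions 4–72, giving a 69 bp product.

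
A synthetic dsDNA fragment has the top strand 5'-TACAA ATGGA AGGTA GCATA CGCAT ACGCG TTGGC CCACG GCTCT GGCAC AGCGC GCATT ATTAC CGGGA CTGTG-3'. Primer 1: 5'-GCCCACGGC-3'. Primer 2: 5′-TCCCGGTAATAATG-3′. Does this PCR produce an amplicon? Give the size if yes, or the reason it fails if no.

Primer 1 (GCCCACGGC) matches the top strand at positions 34–42; it acts as a forward primer.
Primer 2's reverse complement is CATTATTACCGGGA, matching the top strand at positions 57–70; it acts as a reverse primer.
The 3' ends face each other across positions 34–70, giving a 37 bp product.

Yes — a 37 bp product.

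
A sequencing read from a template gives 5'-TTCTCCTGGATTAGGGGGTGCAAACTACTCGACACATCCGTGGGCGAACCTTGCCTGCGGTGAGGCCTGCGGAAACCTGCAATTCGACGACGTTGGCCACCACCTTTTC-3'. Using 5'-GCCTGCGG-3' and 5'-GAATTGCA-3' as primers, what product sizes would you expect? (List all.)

The forward primer GCCTGCGG matches the top strand at positions 53–60, 65–72.
The reverse primer's reverse complement is TGCAATTC, matching at positions 78–85.
Each forward site pairs with the reverse site to give a product ending at position 85: sizes 33, 21 bp.

33 bp, 21 bp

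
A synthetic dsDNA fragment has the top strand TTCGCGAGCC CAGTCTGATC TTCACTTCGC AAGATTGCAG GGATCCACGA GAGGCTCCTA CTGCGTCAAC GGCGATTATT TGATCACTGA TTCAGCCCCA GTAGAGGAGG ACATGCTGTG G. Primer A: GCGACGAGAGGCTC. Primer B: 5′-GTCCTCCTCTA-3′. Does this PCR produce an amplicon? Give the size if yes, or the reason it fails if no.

No product — primer A has no binding site in the template.

Primer A (GCGACGAGAGGCTC) does not match the top strand, and its reverse complement GAGCCTCTCGTCGC does not match either.
With no annealing site for primer A, no amplification occurs.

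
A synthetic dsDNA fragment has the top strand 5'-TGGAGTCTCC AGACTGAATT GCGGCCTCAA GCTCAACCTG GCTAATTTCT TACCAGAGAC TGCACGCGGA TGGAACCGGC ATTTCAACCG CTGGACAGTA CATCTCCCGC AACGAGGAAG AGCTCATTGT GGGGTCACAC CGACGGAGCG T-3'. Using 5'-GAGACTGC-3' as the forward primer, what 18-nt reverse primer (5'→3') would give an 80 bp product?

The forward primer binds at positions 56–63, so an 80 bp product ends at position 56 + 80 − 1 = 135.
The reverse primer anneals to the top strand over positions 118–135, i.e. to AAGAGCTCATTGTGGGGT.
Its sequence written 5'→3' is the reverse complement: ACCCCACAATGAGCTCTT.

5'-ACCCCACAATGAGCTCTT-3'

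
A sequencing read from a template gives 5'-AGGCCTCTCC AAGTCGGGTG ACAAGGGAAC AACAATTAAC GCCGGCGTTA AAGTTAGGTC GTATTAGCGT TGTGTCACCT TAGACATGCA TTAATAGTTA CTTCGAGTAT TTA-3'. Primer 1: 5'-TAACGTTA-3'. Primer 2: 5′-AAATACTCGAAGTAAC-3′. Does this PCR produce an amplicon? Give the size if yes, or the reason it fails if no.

Primer 1 (TAACGTTA) does not match the top strand, and its reverse complement TAACGTTA does not match either.
With no annealing site for primer 1, no amplification occurs.

No product — primer 1 has no binding site in the template.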